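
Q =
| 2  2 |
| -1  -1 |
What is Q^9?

Q² = Q (a projection; rank 1, trace 1), so Q^9 = Q.

[[2, 2], [-1, -1]]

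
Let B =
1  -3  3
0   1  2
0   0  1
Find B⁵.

B = I + N where N = [[0, -3, 3], [0, 0, 2], [0, 0, 0]] is strictly upper-triangular, so N³ = 0.
(I + N)⁵ = I + 5·N + 10·N² = [[1, -15, -45], [0, 1, 10], [0, 0, 1]].

[[1, -15, -45], [0, 1, 10], [0, 0, 1]]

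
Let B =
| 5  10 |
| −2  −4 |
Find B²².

B² = B (a projection; rank 1, trace 1), so B²² = B.

[[5, 10], [−2, −4]]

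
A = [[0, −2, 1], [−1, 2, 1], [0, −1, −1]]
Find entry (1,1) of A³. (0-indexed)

14

A² = [[2, −5, −3], [−2, 5, 0], [1, −1, 0]]
A³ = [[5, −11, 0], [−5, 14, 3], [1, −4, 0]]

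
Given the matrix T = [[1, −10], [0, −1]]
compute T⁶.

T² = I (check: tr T = 0 and det T = −1), so T⁶ = I since 6 is even.

[[1, 0], [0, 1]]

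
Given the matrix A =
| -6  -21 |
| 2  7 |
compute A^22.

[[-6, -21], [2, 7]]

A² = A (a projection; rank 1, trace 1), so A^22 = A.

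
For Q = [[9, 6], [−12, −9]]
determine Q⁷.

tr Q = 0 and det Q = −9, so the characteristic polynomial is λ² − (0)λ + (−9) with roots 3 and −3.
Eigenvectors give P = [[−1, −1], [1, 2]] with P⁻¹ = [[−2, −1], [1, 1]], and Q = P·diag(3, −3)·P⁻¹.
Then Q⁷ = P·diag(2187, −2187)·P⁻¹ = [[−2187, 2187], [2187, −4374]] · [[−2, −1], [1, 1]] = [[6561, 4374], [−8748, −6561]].

[[6561, 4374], [−8748, −6561]]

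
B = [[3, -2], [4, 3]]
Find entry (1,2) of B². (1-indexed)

-12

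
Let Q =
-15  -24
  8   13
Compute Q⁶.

tr Q = -2 and det Q = -3, so the characteristic polynomial is λ² − (-2)λ + (-3) with roots -3 and 1.
Eigenvectors give P = [[2, 3], [-1, -2]] with P⁻¹ = [[2, 3], [-1, -2]], and Q = P·diag(-3, 1)·P⁻¹.
Then Q⁶ = P·diag(729, 1)·P⁻¹ = [[1458, 3], [-729, -2]] · [[2, 3], [-1, -2]] = [[2913, 4368], [-1456, -2183]].

[[2913, 4368], [-1456, -2183]]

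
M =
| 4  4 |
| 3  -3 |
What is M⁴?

[[796, 196], [147, 453]]

M² = [[28, 4], [3, 21]]
M³ = [[124, 100], [75, -51]]
M⁴ = [[796, 196], [147, 453]]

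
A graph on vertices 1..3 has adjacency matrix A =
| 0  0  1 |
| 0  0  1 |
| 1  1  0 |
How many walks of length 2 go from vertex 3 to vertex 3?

The number of length-2 walks from vertex 3 to vertex 3 is entry (3,3) of A², where A is the adjacency matrix.
A² = [[1, 1, 0], [1, 1, 0], [0, 0, 2]]

2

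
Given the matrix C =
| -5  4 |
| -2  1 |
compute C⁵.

tr C = -4 and det C = 3, so the characteristic polynomial is λ² − (-4)λ + (3) with roots -3 and -1.
Eigenvectors give P = [[2, -1], [1, -1]] with P⁻¹ = [[1, -1], [1, -2]], and C = P·diag(-3, -1)·P⁻¹.
Then C⁵ = P·diag(-243, -1)·P⁻¹ = [[-486, 1], [-243, 1]] · [[1, -1], [1, -2]] = [[-485, 484], [-242, 241]].

[[-485, 484], [-242, 241]]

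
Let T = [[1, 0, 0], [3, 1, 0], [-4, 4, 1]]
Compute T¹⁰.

T = I + N where N = [[0, 0, 0], [3, 0, 0], [-4, 4, 0]] is strictly lower-triangular, so N³ = 0.
(I + N)¹⁰ = I + 10·N + 45·N² = [[1, 0, 0], [30, 1, 0], [500, 40, 1]].

[[1, 0, 0], [30, 1, 0], [500, 40, 1]]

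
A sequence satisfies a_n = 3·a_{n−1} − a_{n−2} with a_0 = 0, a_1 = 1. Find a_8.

987

With companion matrix Q = [[3, −1], [1, 0]], [a_n, a_{n−1}]ᵀ = Q·[a_{n−1}, a_{n−2}]ᵀ, so [a_8, a_7]ᵀ = Q⁷·[a_1, a_0]ᵀ.
Q⁷ = [[987, −377], [377, −144]], giving [a_8, a_7]ᵀ = [[987], [377]].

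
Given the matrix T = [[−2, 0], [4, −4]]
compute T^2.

[[4, 0], [−24, 16]]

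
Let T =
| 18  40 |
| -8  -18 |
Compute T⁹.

[[4608, 10240], [-2048, -4608]]

tr T = 0 and det T = -4, so the characteristic polynomial is λ² − (0)λ + (-4) with roots 2 and -2.
Eigenvectors give P = [[5, -2], [-2, 1]] with P⁻¹ = [[1, 2], [2, 5]], and T = P·diag(2, -2)·P⁻¹.
Then T⁹ = P·diag(512, -512)·P⁻¹ = [[2560, 1024], [-1024, -512]] · [[1, 2], [2, 5]] = [[4608, 10240], [-2048, -4608]].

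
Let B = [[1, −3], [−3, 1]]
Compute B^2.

[[10, −6], [−6, 10]]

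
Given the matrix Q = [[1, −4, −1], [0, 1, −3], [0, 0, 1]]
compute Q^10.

Q = I + N where N = [[0, −4, −1], [0, 0, −3], [0, 0, 0]] is strictly upper-triangular, so N^3 = 0.
(I + N)^10 = I + 10·N + 45·N^2 = [[1, −40, 530], [0, 1, −30], [0, 0, 1]].

[[1, −40, 530], [0, 1, −30], [0, 0, 1]]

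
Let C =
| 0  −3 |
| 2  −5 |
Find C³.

tr C = −5 and det C = 6, so the characteristic polynomial is λ² − (−5)λ + (6) with roots −2 and −3.
Eigenvectors give P = [[3, 1], [2, 1]] with P⁻¹ = [[1, −1], [−2, 3]], and C = P·diag(−2, −3)·P⁻¹.
Then C³ = P·diag(−8, −27)·P⁻¹ = [[−24, −27], [−16, −27]] · [[1, −1], [−2, 3]] = [[30, −57], [38, −65]].

[[30, −57], [38, −65]]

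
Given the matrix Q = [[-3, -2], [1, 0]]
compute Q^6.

[[127, 126], [-63, -62]]

tr Q = -3 and det Q = 2, so the characteristic polynomial is λ² − (-3)λ + (2) with roots -2 and -1.
Eigenvectors give P = [[-2, 1], [1, -1]] with P⁻¹ = [[-1, -1], [-1, -2]], and Q = P·diag(-2, -1)·P⁻¹.
Then Q^6 = P·diag(64, 1)·P⁻¹ = [[-128, 1], [64, -1]] · [[-1, -1], [-1, -2]] = [[127, 126], [-63, -62]].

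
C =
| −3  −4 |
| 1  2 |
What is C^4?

C^2 = [[5, 4], [−1, 0]]
C^3 = [[−11, −12], [3, 4]]
C^4 = [[21, 20], [−5, −4]]

[[21, 20], [−5, −4]]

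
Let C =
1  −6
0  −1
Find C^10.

C² = I (check: tr C = 0 and det C = −1), so C^10 = I since 10 is even.

[[1, 0], [0, 1]]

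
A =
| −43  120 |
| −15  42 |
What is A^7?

tr A = −1 and det A = −6, so the characteristic polynomial is λ² − (−1)λ + (−6) with roots −3 and 2.
Eigenvectors give P = [[−3, −8], [−1, −3]] with P⁻¹ = [[−3, 8], [1, −3]], and A = P·diag(−3, 2)·P⁻¹.
Then A^7 = P·diag(−2187, 128)·P⁻¹ = [[6561, −1024], [2187, −384]] · [[−3, 8], [1, −3]] = [[−20707, 55560], [−6945, 18648]].

[[−20707, 55560], [−6945, 18648]]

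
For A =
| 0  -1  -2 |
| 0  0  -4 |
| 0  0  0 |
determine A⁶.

A is strictly triangular, hence nilpotent: A³ = 0, so A⁶ = 0.

[[0, 0, 0], [0, 0, 0], [0, 0, 0]]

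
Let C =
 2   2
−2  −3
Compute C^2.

[[0, −2], [2, 5]]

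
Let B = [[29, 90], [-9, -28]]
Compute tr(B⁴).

17

tr B = 1 and det B = -2, so the characteristic polynomial is λ² − (1)λ + (-2) with roots 2 and -1.
Eigenvectors give P = [[10, -3], [-3, 1]] with P⁻¹ = [[1, 3], [3, 10]], and B = P·diag(2, -1)·P⁻¹.
Then B⁴ = P·diag(16, 1)·P⁻¹ = [[160, -3], [-48, 1]] · [[1, 3], [3, 10]] = [[151, 450], [-45, -134]].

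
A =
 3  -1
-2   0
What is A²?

[[11, -3], [-6, 2]]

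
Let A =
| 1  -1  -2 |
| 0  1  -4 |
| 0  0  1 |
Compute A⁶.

A = I + N where N = [[0, -1, -2], [0, 0, -4], [0, 0, 0]] is strictly upper-triangular, so N³ = 0.
(I + N)⁶ = I + 6·N + 15·N² = [[1, -6, 48], [0, 1, -24], [0, 0, 1]].

[[1, -6, 48], [0, 1, -24], [0, 0, 1]]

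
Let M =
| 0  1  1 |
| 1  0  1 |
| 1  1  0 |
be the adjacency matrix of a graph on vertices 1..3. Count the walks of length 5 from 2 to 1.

The number of length-5 walks from vertex 2 to vertex 1 is entry (2,1) of M^5, where M is the adjacency matrix.
M^2 = [[2, 1, 1], [1, 2, 1], [1, 1, 2]]
M^3 = [[2, 3, 3], [3, 2, 3], [3, 3, 2]]
M^4 = [[6, 5, 5], [5, 6, 5], [5, 5, 6]]
M^5 = [[10, 11, 11], [11, 10, 11], [11, 11, 10]]

11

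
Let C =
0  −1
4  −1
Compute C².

[[−4, 1], [−4, −3]]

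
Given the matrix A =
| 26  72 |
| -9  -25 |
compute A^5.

tr A = 1 and det A = -2, so the characteristic polynomial is λ² − (1)λ + (-2) with roots 2 and -1.
Eigenvectors give P = [[-3, -8], [1, 3]] with P⁻¹ = [[-3, -8], [1, 3]], and A = P·diag(2, -1)·P⁻¹.
Then A^5 = P·diag(32, -1)·P⁻¹ = [[-96, 8], [32, -3]] · [[-3, -8], [1, 3]] = [[296, 792], [-99, -265]].

[[296, 792], [-99, -265]]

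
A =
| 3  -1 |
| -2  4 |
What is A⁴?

[[219, -203], [-406, 422]]

A² = [[11, -7], [-14, 18]]
A³ = [[47, -39], [-78, 86]]
A⁴ = [[219, -203], [-406, 422]]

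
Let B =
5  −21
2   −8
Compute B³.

[[41, −147], [14, −50]]

tr B = −3 and det B = 2, so the characteristic polynomial is λ² − (−3)λ + (2) with roots −2 and −1.
Eigenvectors give P = [[3, 7], [1, 2]] with P⁻¹ = [[−2, 7], [1, −3]], and B = P·diag(−2, −1)·P⁻¹.
Then B³ = P·diag(−8, −1)·P⁻¹ = [[−24, −7], [−8, −2]] · [[−2, 7], [1, −3]] = [[41, −147], [14, −50]].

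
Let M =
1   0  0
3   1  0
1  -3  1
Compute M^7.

M = I + N where N = [[0, 0, 0], [3, 0, 0], [1, -3, 0]] is strictly lower-triangular, so N^3 = 0.
(I + N)^7 = I + 7·N + 21·N^2 = [[1, 0, 0], [21, 1, 0], [-182, -21, 1]].

[[1, 0, 0], [21, 1, 0], [-182, -21, 1]]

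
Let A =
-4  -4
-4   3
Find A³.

[[-144, -116], [-116, 59]]

A² = [[32, 4], [4, 25]]
A³ = [[-144, -116], [-116, 59]]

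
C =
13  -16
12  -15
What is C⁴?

[[-239, 320], [-240, 321]]

tr C = -2 and det C = -3, so the characteristic polynomial is λ² − (-2)λ + (-3) with roots 1 and -3.
Eigenvectors give P = [[4, 1], [3, 1]] with P⁻¹ = [[1, -1], [-3, 4]], and C = P·diag(1, -3)·P⁻¹.
Then C⁴ = P·diag(1, 81)·P⁻¹ = [[4, 81], [3, 81]] · [[1, -1], [-3, 4]] = [[-239, 320], [-240, 321]].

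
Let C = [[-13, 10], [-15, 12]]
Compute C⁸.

[[19171, -12610], [18915, -12354]]

tr C = -1 and det C = -6, so the characteristic polynomial is λ² − (-1)λ + (-6) with roots -3 and 2.
Eigenvectors give P = [[1, -2], [1, -3]] with P⁻¹ = [[3, -2], [1, -1]], and C = P·diag(-3, 2)·P⁻¹.
Then C⁸ = P·diag(6561, 256)·P⁻¹ = [[6561, -512], [6561, -768]] · [[3, -2], [1, -1]] = [[19171, -12610], [18915, -12354]].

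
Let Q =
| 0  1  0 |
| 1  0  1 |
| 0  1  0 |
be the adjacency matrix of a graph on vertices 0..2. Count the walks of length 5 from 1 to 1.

0

The number of length-5 walks from vertex 1 to vertex 1 is entry (1,1) of Q⁵, where Q is the adjacency matrix.
Q² = [[1, 0, 1], [0, 2, 0], [1, 0, 1]]
Q³ = [[0, 2, 0], [2, 0, 2], [0, 2, 0]]
Q⁴ = [[2, 0, 2], [0, 4, 0], [2, 0, 2]]
Q⁵ = [[0, 4, 0], [4, 0, 4], [0, 4, 0]]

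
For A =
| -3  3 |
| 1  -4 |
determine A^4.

A^2 = [[12, -21], [-7, 19]]
A^3 = [[-57, 120], [40, -97]]
A^4 = [[291, -651], [-217, 508]]

[[291, -651], [-217, 508]]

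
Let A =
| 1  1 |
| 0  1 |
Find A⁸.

[[1, 8], [0, 1]]

A = I + N where N = [[0, 1], [0, 0]] is strictly upper-triangular, so N² = 0.
(I + N)⁸ = I + 8·N = [[1, 8], [0, 1]].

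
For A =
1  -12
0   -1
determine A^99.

A² = I (check: tr A = 0 and det A = -1), so A^99 = A since 99 is odd.

[[1, -12], [0, -1]]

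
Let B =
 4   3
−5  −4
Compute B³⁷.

[[4, 3], [−5, −4]]

B² = I (check: tr B = 0 and det B = −1), so B³⁷ = B since 37 is odd.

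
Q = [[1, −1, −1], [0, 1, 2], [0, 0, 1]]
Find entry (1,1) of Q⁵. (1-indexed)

Q = I + N where N = [[0, −1, −1], [0, 0, 2], [0, 0, 0]] is strictly upper-triangular, so N³ = 0.
(I + N)⁵ = I + 5·N + 10·N² = [[1, −5, −25], [0, 1, 10], [0, 0, 1]].

1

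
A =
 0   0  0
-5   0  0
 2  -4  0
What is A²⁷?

A is strictly triangular, hence nilpotent: A³ = 0, so A²⁷ = 0.

[[0, 0, 0], [0, 0, 0], [0, 0, 0]]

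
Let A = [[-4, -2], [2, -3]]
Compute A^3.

[[-20, -66], [66, 13]]

A^2 = [[12, 14], [-14, 5]]
A^3 = [[-20, -66], [66, 13]]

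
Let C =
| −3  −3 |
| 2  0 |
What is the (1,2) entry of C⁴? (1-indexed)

C² = [[3, 9], [−6, −6]]
C³ = [[9, −9], [6, 18]]
C⁴ = [[−45, −27], [18, −18]]

−27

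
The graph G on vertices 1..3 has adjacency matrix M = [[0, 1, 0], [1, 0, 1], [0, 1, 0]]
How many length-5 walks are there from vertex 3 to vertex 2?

The number of length-5 walks from vertex 3 to vertex 2 is entry (3,2) of M⁵, where M is the adjacency matrix.
M² = [[1, 0, 1], [0, 2, 0], [1, 0, 1]]
M³ = [[0, 2, 0], [2, 0, 2], [0, 2, 0]]
M⁴ = [[2, 0, 2], [0, 4, 0], [2, 0, 2]]
M⁵ = [[0, 4, 0], [4, 0, 4], [0, 4, 0]]

4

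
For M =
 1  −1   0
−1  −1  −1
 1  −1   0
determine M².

[[2, 0, 1], [−1, 3, 1], [2, 0, 1]]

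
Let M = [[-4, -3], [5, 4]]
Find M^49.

M² = I (check: tr M = 0 and det M = -1), so M^49 = M since 49 is odd.

[[-4, -3], [5, 4]]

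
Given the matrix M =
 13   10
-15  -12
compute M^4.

[[211, 130], [-195, -114]]

tr M = 1 and det M = -6, so the characteristic polynomial is λ² − (1)λ + (-6) with roots 3 and -2.
Eigenvectors give P = [[-1, -2], [1, 3]] with P⁻¹ = [[-3, -2], [1, 1]], and M = P·diag(3, -2)·P⁻¹.
Then M^4 = P·diag(81, 16)·P⁻¹ = [[-81, -32], [81, 48]] · [[-3, -2], [1, 1]] = [[211, 130], [-195, -114]].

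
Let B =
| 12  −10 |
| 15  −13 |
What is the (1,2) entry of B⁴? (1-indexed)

130

tr B = −1 and det B = −6, so the characteristic polynomial is λ² − (−1)λ + (−6) with roots 2 and −3.
Eigenvectors give P = [[−1, 2], [−1, 3]] with P⁻¹ = [[−3, 2], [−1, 1]], and B = P·diag(2, −3)·P⁻¹.
Then B⁴ = P·diag(16, 81)·P⁻¹ = [[−16, 162], [−16, 243]] · [[−3, 2], [−1, 1]] = [[−114, 130], [−195, 211]].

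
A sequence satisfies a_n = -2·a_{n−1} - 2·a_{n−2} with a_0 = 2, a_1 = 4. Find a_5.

-16

With companion matrix Q = [[-2, -2], [1, 0]], [a_n, a_{n−1}]ᵀ = Q·[a_{n−1}, a_{n−2}]ᵀ, so [a_5, a_4]ᵀ = Q⁴·[a_1, a_0]ᵀ.
Q⁴ = [[-4, 0], [0, -4]], giving [a_5, a_4]ᵀ = [[-16], [-8]].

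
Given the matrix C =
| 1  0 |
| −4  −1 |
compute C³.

C² = [[1, 0], [0, 1]]
C³ = [[1, 0], [−4, −1]]

[[1, 0], [−4, −1]]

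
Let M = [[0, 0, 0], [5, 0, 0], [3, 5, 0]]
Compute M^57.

[[0, 0, 0], [0, 0, 0], [0, 0, 0]]

M is strictly triangular, hence nilpotent: M^3 = 0, so M^57 = 0.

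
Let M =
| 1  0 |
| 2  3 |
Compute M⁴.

tr M = 4 and det M = 3, so the characteristic polynomial is λ² − (4)λ + (3) with roots 1 and 3.
Eigenvectors give P = [[−1, 0], [1, 1]] with P⁻¹ = [[−1, 0], [1, 1]], and M = P·diag(1, 3)·P⁻¹.
Then M⁴ = P·diag(1, 81)·P⁻¹ = [[−1, 0], [1, 81]] · [[−1, 0], [1, 1]] = [[1, 0], [80, 81]].

[[1, 0], [80, 81]]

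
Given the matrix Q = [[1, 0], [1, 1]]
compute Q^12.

Q = I + N where N = [[0, 0], [1, 0]] is strictly lower-triangular, so N^2 = 0.
(I + N)^12 = I + 12·N = [[1, 0], [12, 1]].

[[1, 0], [12, 1]]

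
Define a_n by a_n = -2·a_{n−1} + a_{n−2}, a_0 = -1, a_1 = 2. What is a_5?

With companion matrix Q = [[-2, 1], [1, 0]], [a_n, a_{n−1}]ᵀ = Q·[a_{n−1}, a_{n−2}]ᵀ, so [a_5, a_4]ᵀ = Q⁴·[a_1, a_0]ᵀ.
Q⁴ = [[29, -12], [-12, 5]], giving [a_5, a_4]ᵀ = [[70], [-29]].

70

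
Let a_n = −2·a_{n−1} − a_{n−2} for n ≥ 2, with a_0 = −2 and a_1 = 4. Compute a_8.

−18

With companion matrix C = [[−2, −1], [1, 0]], [a_n, a_{n−1}]ᵀ = C·[a_{n−1}, a_{n−2}]ᵀ, so [a_8, a_7]ᵀ = C^7·[a_1, a_0]ᵀ.
C^7 = [[−8, −7], [7, 6]], giving [a_8, a_7]ᵀ = [[−18], [16]].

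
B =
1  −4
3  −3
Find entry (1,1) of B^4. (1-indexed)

73

B^2 = [[−11, 8], [−6, −3]]
B^3 = [[13, 20], [−15, 33]]
B^4 = [[73, −112], [84, −39]]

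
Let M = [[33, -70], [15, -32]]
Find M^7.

[[16077, -32410], [6945, -14018]]

tr M = 1 and det M = -6, so the characteristic polynomial is λ² − (1)λ + (-6) with roots 3 and -2.
Eigenvectors give P = [[-7, -2], [-3, -1]] with P⁻¹ = [[-1, 2], [3, -7]], and M = P·diag(3, -2)·P⁻¹.
Then M^7 = P·diag(2187, -128)·P⁻¹ = [[-15309, 256], [-6561, 128]] · [[-1, 2], [3, -7]] = [[16077, -32410], [6945, -14018]].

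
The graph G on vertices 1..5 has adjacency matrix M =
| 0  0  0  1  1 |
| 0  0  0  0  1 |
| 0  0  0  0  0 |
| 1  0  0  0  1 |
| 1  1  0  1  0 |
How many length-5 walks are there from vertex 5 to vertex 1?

17

The number of length-5 walks from vertex 5 to vertex 1 is entry (5,1) of M⁵, where M is the adjacency matrix.
M² = [[2, 1, 0, 1, 1], [1, 1, 0, 1, 0], [0, 0, 0, 0, 0], [1, 1, 0, 2, 1], [1, 0, 0, 1, 3]]
M³ = [[2, 1, 0, 3, 4], [1, 0, 0, 1, 3], [0, 0, 0, 0, 0], [3, 1, 0, 2, 4], [4, 3, 0, 4, 2]]
M⁴ = [[7, 4, 0, 6, 6], [4, 3, 0, 4, 2], [0, 0, 0, 0, 0], [6, 4, 0, 7, 6], [6, 2, 0, 6, 11]]
M⁵ = [[12, 6, 0, 13, 17], [6, 2, 0, 6, 11], [0, 0, 0, 0, 0], [13, 6, 0, 12, 17], [17, 11, 0, 17, 14]]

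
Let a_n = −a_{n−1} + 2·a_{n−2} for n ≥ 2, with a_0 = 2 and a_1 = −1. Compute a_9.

−511

With companion matrix M = [[−1, 2], [1, 0]], [a_n, a_{n−1}]ᵀ = M·[a_{n−1}, a_{n−2}]ᵀ, so [a_9, a_8]ᵀ = M^8·[a_1, a_0]ᵀ.
M^8 = [[171, −170], [−85, 86]], giving [a_9, a_8]ᵀ = [[−511], [257]].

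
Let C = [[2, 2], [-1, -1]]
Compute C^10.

[[2, 2], [-1, -1]]

C² = C (a projection; rank 1, trace 1), so C^10 = C.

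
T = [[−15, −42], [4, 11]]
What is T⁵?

tr T = −4 and det T = 3, so the characteristic polynomial is λ² − (−4)λ + (3) with roots −1 and −3.
Eigenvectors give P = [[3, 7], [−1, −2]] with P⁻¹ = [[−2, −7], [1, 3]], and T = P·diag(−1, −3)·P⁻¹.
Then T⁵ = P·diag(−1, −243)·P⁻¹ = [[−3, −1701], [1, 486]] · [[−2, −7], [1, 3]] = [[−1695, −5082], [484, 1451]].

[[−1695, −5082], [484, 1451]]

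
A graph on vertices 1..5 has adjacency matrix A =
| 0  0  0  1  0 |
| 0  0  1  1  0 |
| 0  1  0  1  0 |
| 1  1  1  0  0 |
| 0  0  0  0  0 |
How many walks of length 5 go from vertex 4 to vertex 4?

The number of length-5 walks from vertex 4 to vertex 4 is entry (4,4) of A⁵, where A is the adjacency matrix.
A² = [[1, 1, 1, 0, 0], [1, 2, 1, 1, 0], [1, 1, 2, 1, 0], [0, 1, 1, 3, 0], [0, 0, 0, 0, 0]]
A³ = [[0, 1, 1, 3, 0], [1, 2, 3, 4, 0], [1, 3, 2, 4, 0], [3, 4, 4, 2, 0], [0, 0, 0, 0, 0]]
A⁴ = [[3, 4, 4, 2, 0], [4, 7, 6, 6, 0], [4, 6, 7, 6, 0], [2, 6, 6, 11, 0], [0, 0, 0, 0, 0]]
A⁵ = [[2, 6, 6, 11, 0], [6, 12, 13, 17, 0], [6, 13, 12, 17, 0], [11, 17, 17, 14, 0], [0, 0, 0, 0, 0]]

14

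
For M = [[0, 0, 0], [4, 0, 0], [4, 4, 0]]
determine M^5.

[[0, 0, 0], [0, 0, 0], [0, 0, 0]]

M is strictly triangular, hence nilpotent: M^3 = 0, so M^5 = 0.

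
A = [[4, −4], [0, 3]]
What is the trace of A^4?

A^2 = [[16, −28], [0, 9]]
A^3 = [[64, −148], [0, 27]]
A^4 = [[256, −700], [0, 81]]

337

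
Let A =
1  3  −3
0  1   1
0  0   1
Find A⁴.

[[1, 12, 6], [0, 1, 4], [0, 0, 1]]

A = I + N where N = [[0, 3, −3], [0, 0, 1], [0, 0, 0]] is strictly upper-triangular, so N³ = 0.
(I + N)⁴ = I + 4·N + 6·N² = [[1, 12, 6], [0, 1, 4], [0, 0, 1]].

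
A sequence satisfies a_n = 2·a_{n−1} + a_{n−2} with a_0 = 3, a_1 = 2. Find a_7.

With companion matrix Q = [[2, 1], [1, 0]], [a_n, a_{n−1}]ᵀ = Q·[a_{n−1}, a_{n−2}]ᵀ, so [a_7, a_6]ᵀ = Q^6·[a_1, a_0]ᵀ.
Q^6 = [[169, 70], [70, 29]], giving [a_7, a_6]ᵀ = [[548], [227]].

548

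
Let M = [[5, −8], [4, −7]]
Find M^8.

[[−6559, 13120], [−6560, 13121]]

tr M = −2 and det M = −3, so the characteristic polynomial is λ² − (−2)λ + (−3) with roots −3 and 1.
Eigenvectors give P = [[−1, 2], [−1, 1]] with P⁻¹ = [[1, −2], [1, −1]], and M = P·diag(−3, 1)·P⁻¹.
Then M^8 = P·diag(6561, 1)·P⁻¹ = [[−6561, 2], [−6561, 1]] · [[1, −2], [1, −1]] = [[−6559, 13120], [−6560, 13121]].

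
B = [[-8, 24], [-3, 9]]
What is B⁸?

B² = B (a projection; rank 1, trace 1), so B⁸ = B.

[[-8, 24], [-3, 9]]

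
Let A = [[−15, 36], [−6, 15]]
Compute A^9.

[[−98415, 236196], [−39366, 98415]]

tr A = 0 and det A = −9, so the characteristic polynomial is λ² − (0)λ + (−9) with roots 3 and −3.
Eigenvectors give P = [[−2, 3], [−1, 1]] with P⁻¹ = [[1, −3], [1, −2]], and A = P·diag(3, −3)·P⁻¹.
Then A^9 = P·diag(19683, −19683)·P⁻¹ = [[−39366, −59049], [−19683, −19683]] · [[1, −3], [1, −2]] = [[−98415, 236196], [−39366, 98415]].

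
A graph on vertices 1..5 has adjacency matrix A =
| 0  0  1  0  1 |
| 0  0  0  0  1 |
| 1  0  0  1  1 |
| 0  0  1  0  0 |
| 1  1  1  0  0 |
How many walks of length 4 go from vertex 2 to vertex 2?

The number of length-4 walks from vertex 2 to vertex 2 is entry (2,2) of A⁴, where A is the adjacency matrix.
A² = [[2, 1, 1, 1, 1], [1, 1, 1, 0, 0], [1, 1, 3, 0, 1], [1, 0, 0, 1, 1], [1, 0, 1, 1, 3]]
A³ = [[2, 1, 4, 1, 4], [1, 0, 1, 1, 3], [4, 1, 2, 3, 5], [1, 1, 3, 0, 1], [4, 3, 5, 1, 2]]
A⁴ = [[8, 4, 7, 4, 7], [4, 3, 5, 1, 2], [7, 5, 12, 2, 7], [4, 1, 2, 3, 5], [7, 2, 7, 5, 12]]

3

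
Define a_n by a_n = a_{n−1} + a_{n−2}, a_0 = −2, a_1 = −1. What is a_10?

With companion matrix T = [[1, 1], [1, 0]], [a_n, a_{n−1}]ᵀ = T·[a_{n−1}, a_{n−2}]ᵀ, so [a_10, a_9]ᵀ = T^9·[a_1, a_0]ᵀ.
T^9 = [[55, 34], [34, 21]], giving [a_10, a_9]ᵀ = [[−123], [−76]].

−123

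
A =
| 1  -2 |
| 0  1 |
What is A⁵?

A = I + N where N = [[0, -2], [0, 0]] is strictly upper-triangular, so N² = 0.
(I + N)⁵ = I + 5·N = [[1, -10], [0, 1]].

[[1, -10], [0, 1]]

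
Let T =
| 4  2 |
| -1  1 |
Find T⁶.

tr T = 5 and det T = 6, so the characteristic polynomial is λ² − (5)λ + (6) with roots 2 and 3.
Eigenvectors give P = [[-1, -2], [1, 1]] with P⁻¹ = [[1, 2], [-1, -1]], and T = P·diag(2, 3)·P⁻¹.
Then T⁶ = P·diag(64, 729)·P⁻¹ = [[-64, -1458], [64, 729]] · [[1, 2], [-1, -1]] = [[1394, 1330], [-665, -601]].

[[1394, 1330], [-665, -601]]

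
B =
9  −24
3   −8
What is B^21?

B² = B (a projection; rank 1, trace 1), so B^21 = B.

[[9, −24], [3, −8]]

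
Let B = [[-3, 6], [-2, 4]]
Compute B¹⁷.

B² = B (a projection; rank 1, trace 1), so B¹⁷ = B.

[[-3, 6], [-2, 4]]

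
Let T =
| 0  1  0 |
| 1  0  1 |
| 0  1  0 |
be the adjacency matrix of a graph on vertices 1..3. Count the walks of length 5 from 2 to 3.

4

The number of length-5 walks from vertex 2 to vertex 3 is entry (2,3) of T⁵, where T is the adjacency matrix.
T² = [[1, 0, 1], [0, 2, 0], [1, 0, 1]]
T³ = [[0, 2, 0], [2, 0, 2], [0, 2, 0]]
T⁴ = [[2, 0, 2], [0, 4, 0], [2, 0, 2]]
T⁵ = [[0, 4, 0], [4, 0, 4], [0, 4, 0]]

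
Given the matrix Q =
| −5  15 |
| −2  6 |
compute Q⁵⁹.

[[−5, 15], [−2, 6]]

Q² = Q (a projection; rank 1, trace 1), so Q⁵⁹ = Q.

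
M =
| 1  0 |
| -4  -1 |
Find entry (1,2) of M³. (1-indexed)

M² = [[1, 0], [0, 1]]
M³ = [[1, 0], [-4, -1]]

0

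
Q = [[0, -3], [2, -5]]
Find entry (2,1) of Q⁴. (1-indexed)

-130

tr Q = -5 and det Q = 6, so the characteristic polynomial is λ² − (-5)λ + (6) with roots -2 and -3.
Eigenvectors give P = [[3, -1], [2, -1]] with P⁻¹ = [[1, -1], [2, -3]], and Q = P·diag(-2, -3)·P⁻¹.
Then Q⁴ = P·diag(16, 81)·P⁻¹ = [[48, -81], [32, -81]] · [[1, -1], [2, -3]] = [[-114, 195], [-130, 211]].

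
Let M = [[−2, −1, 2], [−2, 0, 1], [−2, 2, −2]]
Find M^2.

[[2, 6, −9], [2, 4, −6], [4, −2, 2]]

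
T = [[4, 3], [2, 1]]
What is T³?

[[118, 81], [54, 37]]

T² = [[22, 15], [10, 7]]
T³ = [[118, 81], [54, 37]]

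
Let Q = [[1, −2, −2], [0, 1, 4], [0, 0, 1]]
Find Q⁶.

[[1, −12, −132], [0, 1, 24], [0, 0, 1]]

Q = I + N where N = [[0, −2, −2], [0, 0, 4], [0, 0, 0]] is strictly upper-triangular, so N³ = 0.
(I + N)⁶ = I + 6·N + 15·N² = [[1, −12, −132], [0, 1, 24], [0, 0, 1]].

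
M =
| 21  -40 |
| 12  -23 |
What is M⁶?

tr M = -2 and det M = -3, so the characteristic polynomial is λ² − (-2)λ + (-3) with roots 1 and -3.
Eigenvectors give P = [[2, -5], [1, -3]] with P⁻¹ = [[3, -5], [1, -2]], and M = P·diag(1, -3)·P⁻¹.
Then M⁶ = P·diag(1, 729)·P⁻¹ = [[2, -3645], [1, -2187]] · [[3, -5], [1, -2]] = [[-3639, 7280], [-2184, 4369]].

[[-3639, 7280], [-2184, 4369]]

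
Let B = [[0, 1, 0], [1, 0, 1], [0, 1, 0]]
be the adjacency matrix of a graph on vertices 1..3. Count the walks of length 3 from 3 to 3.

The number of length-3 walks from vertex 3 to vertex 3 is entry (3,3) of B³, where B is the adjacency matrix.
B² = [[1, 0, 1], [0, 2, 0], [1, 0, 1]]
B³ = [[0, 2, 0], [2, 0, 2], [0, 2, 0]]

0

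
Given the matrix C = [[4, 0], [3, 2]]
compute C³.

C² = [[16, 0], [18, 4]]
C³ = [[64, 0], [84, 8]]

[[64, 0], [84, 8]]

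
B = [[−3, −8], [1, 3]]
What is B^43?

[[−3, −8], [1, 3]]

B² = I (check: tr B = 0 and det B = −1), so B^43 = B since 43 is odd.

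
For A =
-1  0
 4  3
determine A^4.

A^2 = [[1, 0], [8, 9]]
A^3 = [[-1, 0], [28, 27]]
A^4 = [[1, 0], [80, 81]]

[[1, 0], [80, 81]]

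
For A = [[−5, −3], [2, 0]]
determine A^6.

[[2059, 1995], [−1330, −1266]]

tr A = −5 and det A = 6, so the characteristic polynomial is λ² − (−5)λ + (6) with roots −2 and −3.
Eigenvectors give P = [[−1, 3], [1, −2]] with P⁻¹ = [[2, 3], [1, 1]], and A = P·diag(−2, −3)·P⁻¹.
Then A^6 = P·diag(64, 729)·P⁻¹ = [[−64, 2187], [64, −1458]] · [[2, 3], [1, 1]] = [[2059, 1995], [−1330, −1266]].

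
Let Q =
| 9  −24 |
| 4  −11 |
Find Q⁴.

[[−159, 480], [−80, 241]]

tr Q = −2 and det Q = −3, so the characteristic polynomial is λ² − (−2)λ + (−3) with roots 1 and −3.
Eigenvectors give P = [[3, −2], [1, −1]] with P⁻¹ = [[1, −2], [1, −3]], and Q = P·diag(1, −3)·P⁻¹.
Then Q⁴ = P·diag(1, 81)·P⁻¹ = [[3, −162], [1, −81]] · [[1, −2], [1, −3]] = [[−159, 480], [−80, 241]].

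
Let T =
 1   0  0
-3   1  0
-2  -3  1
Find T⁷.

[[1, 0, 0], [-21, 1, 0], [175, -21, 1]]

T = I + N where N = [[0, 0, 0], [-3, 0, 0], [-2, -3, 0]] is strictly lower-triangular, so N³ = 0.
(I + N)⁷ = I + 7·N + 21·N² = [[1, 0, 0], [-21, 1, 0], [175, -21, 1]].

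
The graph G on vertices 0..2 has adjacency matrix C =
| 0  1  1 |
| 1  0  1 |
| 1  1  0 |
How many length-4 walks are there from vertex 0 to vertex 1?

The number of length-4 walks from vertex 0 to vertex 1 is entry (0,1) of C^4, where C is the adjacency matrix.
C^2 = [[2, 1, 1], [1, 2, 1], [1, 1, 2]]
C^3 = [[2, 3, 3], [3, 2, 3], [3, 3, 2]]
C^4 = [[6, 5, 5], [5, 6, 5], [5, 5, 6]]

5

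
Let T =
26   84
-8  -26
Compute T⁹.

tr T = 0 and det T = -4, so the characteristic polynomial is λ² − (0)λ + (-4) with roots 2 and -2.
Eigenvectors give P = [[7, -3], [-2, 1]] with P⁻¹ = [[1, 3], [2, 7]], and T = P·diag(2, -2)·P⁻¹.
Then T⁹ = P·diag(512, -512)·P⁻¹ = [[3584, 1536], [-1024, -512]] · [[1, 3], [2, 7]] = [[6656, 21504], [-2048, -6656]].

[[6656, 21504], [-2048, -6656]]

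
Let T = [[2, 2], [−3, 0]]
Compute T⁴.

T² = [[−2, 4], [−6, −6]]
T³ = [[−16, −4], [6, −12]]
T⁴ = [[−20, −32], [48, 12]]

[[−20, −32], [48, 12]]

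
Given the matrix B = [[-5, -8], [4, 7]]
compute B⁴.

tr B = 2 and det B = -3, so the characteristic polynomial is λ² − (2)λ + (-3) with roots -1 and 3.
Eigenvectors give P = [[2, 1], [-1, -1]] with P⁻¹ = [[1, 1], [-1, -2]], and B = P·diag(-1, 3)·P⁻¹.
Then B⁴ = P·diag(1, 81)·P⁻¹ = [[2, 81], [-1, -81]] · [[1, 1], [-1, -2]] = [[-79, -160], [80, 161]].

[[-79, -160], [80, 161]]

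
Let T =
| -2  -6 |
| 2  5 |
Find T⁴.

[[-44, -90], [30, 61]]

tr T = 3 and det T = 2, so the characteristic polynomial is λ² − (3)λ + (2) with roots 2 and 1.
Eigenvectors give P = [[-3, -2], [2, 1]] with P⁻¹ = [[1, 2], [-2, -3]], and T = P·diag(2, 1)·P⁻¹.
Then T⁴ = P·diag(16, 1)·P⁻¹ = [[-48, -2], [32, 1]] · [[1, 2], [-2, -3]] = [[-44, -90], [30, 61]].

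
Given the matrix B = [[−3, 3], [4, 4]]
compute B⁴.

B² = [[21, 3], [4, 28]]
B³ = [[−51, 75], [100, 124]]
B⁴ = [[453, 147], [196, 796]]

[[453, 147], [196, 796]]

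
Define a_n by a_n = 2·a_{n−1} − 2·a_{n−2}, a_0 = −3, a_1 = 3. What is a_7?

With companion matrix B = [[2, −2], [1, 0]], [a_n, a_{n−1}]ᵀ = B·[a_{n−1}, a_{n−2}]ᵀ, so [a_7, a_6]ᵀ = B⁶·[a_1, a_0]ᵀ.
B⁶ = [[−8, 16], [−8, 8]], giving [a_7, a_6]ᵀ = [[−72], [−48]].

−72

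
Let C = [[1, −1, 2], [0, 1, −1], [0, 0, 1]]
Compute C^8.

C = I + N where N = [[0, −1, 2], [0, 0, −1], [0, 0, 0]] is strictly upper-triangular, so N^3 = 0.
(I + N)^8 = I + 8·N + 28·N^2 = [[1, −8, 44], [0, 1, −8], [0, 0, 1]].

[[1, −8, 44], [0, 1, −8], [0, 0, 1]]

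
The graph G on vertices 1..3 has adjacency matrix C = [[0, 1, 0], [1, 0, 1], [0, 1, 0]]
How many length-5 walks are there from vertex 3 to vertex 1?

0

The number of length-5 walks from vertex 3 to vertex 1 is entry (3,1) of C⁵, where C is the adjacency matrix.
C² = [[1, 0, 1], [0, 2, 0], [1, 0, 1]]
C³ = [[0, 2, 0], [2, 0, 2], [0, 2, 0]]
C⁴ = [[2, 0, 2], [0, 4, 0], [2, 0, 2]]
C⁵ = [[0, 4, 0], [4, 0, 4], [0, 4, 0]]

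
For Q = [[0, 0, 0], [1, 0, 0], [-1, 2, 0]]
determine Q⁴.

Q is strictly triangular, hence nilpotent: Q³ = 0, so Q⁴ = 0.

[[0, 0, 0], [0, 0, 0], [0, 0, 0]]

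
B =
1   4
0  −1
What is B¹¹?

B² = I (check: tr B = 0 and det B = −1), so B¹¹ = B since 11 is odd.

[[1, 4], [0, −1]]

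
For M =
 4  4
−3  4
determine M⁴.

M² = [[4, 32], [−24, 4]]
M³ = [[−80, 144], [−108, −80]]
M⁴ = [[−752, 256], [−192, −752]]

[[−752, 256], [−192, −752]]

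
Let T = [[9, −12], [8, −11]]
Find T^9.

[[39369, −59052], [39368, −59051]]

tr T = −2 and det T = −3, so the characteristic polynomial is λ² − (−2)λ + (−3) with roots 1 and −3.
Eigenvectors give P = [[−3, 1], [−2, 1]] with P⁻¹ = [[−1, 1], [−2, 3]], and T = P·diag(1, −3)·P⁻¹.
Then T^9 = P·diag(1, −19683)·P⁻¹ = [[−3, −19683], [−2, −19683]] · [[−1, 1], [−2, 3]] = [[39369, −59052], [39368, −59051]].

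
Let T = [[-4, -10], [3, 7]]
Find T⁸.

[[-1274, -2550], [765, 1531]]

tr T = 3 and det T = 2, so the characteristic polynomial is λ² − (3)λ + (2) with roots 2 and 1.
Eigenvectors give P = [[5, 2], [-3, -1]] with P⁻¹ = [[-1, -2], [3, 5]], and T = P·diag(2, 1)·P⁻¹.
Then T⁸ = P·diag(256, 1)·P⁻¹ = [[1280, 2], [-768, -1]] · [[-1, -2], [3, 5]] = [[-1274, -2550], [765, 1531]].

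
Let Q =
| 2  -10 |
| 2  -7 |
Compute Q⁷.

[[8108, -20590], [4118, -10423]]

tr Q = -5 and det Q = 6, so the characteristic polynomial is λ² − (-5)λ + (6) with roots -2 and -3.
Eigenvectors give P = [[5, 2], [2, 1]] with P⁻¹ = [[1, -2], [-2, 5]], and Q = P·diag(-2, -3)·P⁻¹.
Then Q⁷ = P·diag(-128, -2187)·P⁻¹ = [[-640, -4374], [-256, -2187]] · [[1, -2], [-2, 5]] = [[8108, -20590], [4118, -10423]].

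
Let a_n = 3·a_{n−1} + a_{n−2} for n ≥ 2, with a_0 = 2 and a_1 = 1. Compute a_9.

With companion matrix B = [[3, 1], [1, 0]], [a_n, a_{n−1}]ᵀ = B·[a_{n−1}, a_{n−2}]ᵀ, so [a_9, a_8]ᵀ = B⁸·[a_1, a_0]ᵀ.
B⁸ = [[12970, 3927], [3927, 1189]], giving [a_9, a_8]ᵀ = [[20824], [6305]].

20824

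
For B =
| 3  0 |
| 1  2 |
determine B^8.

tr B = 5 and det B = 6, so the characteristic polynomial is λ² − (5)λ + (6) with roots 2 and 3.
Eigenvectors give P = [[0, 1], [-1, 1]] with P⁻¹ = [[1, -1], [1, 0]], and B = P·diag(2, 3)·P⁻¹.
Then B^8 = P·diag(256, 6561)·P⁻¹ = [[0, 6561], [-256, 6561]] · [[1, -1], [1, 0]] = [[6561, 0], [6305, 256]].

[[6561, 0], [6305, 256]]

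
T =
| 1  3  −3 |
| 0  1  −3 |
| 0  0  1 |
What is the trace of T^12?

T = I + N where N = [[0, 3, −3], [0, 0, −3], [0, 0, 0]] is strictly upper-triangular, so N^3 = 0.
(I + N)^12 = I + 12·N + 66·N^2 = [[1, 36, −630], [0, 1, −36], [0, 0, 1]].

3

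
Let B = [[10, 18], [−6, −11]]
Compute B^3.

[[28, 54], [−18, −35]]

tr B = −1 and det B = −2, so the characteristic polynomial is λ² − (−1)λ + (−2) with roots −2 and 1.
Eigenvectors give P = [[−3, 2], [2, −1]] with P⁻¹ = [[1, 2], [2, 3]], and B = P·diag(−2, 1)·P⁻¹.
Then B^3 = P·diag(−8, 1)·P⁻¹ = [[24, 2], [−16, −1]] · [[1, 2], [2, 3]] = [[28, 54], [−18, −35]].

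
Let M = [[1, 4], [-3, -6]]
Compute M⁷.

tr M = -5 and det M = 6, so the characteristic polynomial is λ² − (-5)λ + (6) with roots -3 and -2.
Eigenvectors give P = [[-1, -4], [1, 3]] with P⁻¹ = [[3, 4], [-1, -1]], and M = P·diag(-3, -2)·P⁻¹.
Then M⁷ = P·diag(-2187, -128)·P⁻¹ = [[2187, 512], [-2187, -384]] · [[3, 4], [-1, -1]] = [[6049, 8236], [-6177, -8364]].

[[6049, 8236], [-6177, -8364]]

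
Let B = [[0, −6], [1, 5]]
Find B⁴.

[[−114, −390], [65, 211]]

tr B = 5 and det B = 6, so the characteristic polynomial is λ² − (5)λ + (6) with roots 2 and 3.
Eigenvectors give P = [[−3, −2], [1, 1]] with P⁻¹ = [[−1, −2], [1, 3]], and B = P·diag(2, 3)·P⁻¹.
Then B⁴ = P·diag(16, 81)·P⁻¹ = [[−48, −162], [16, 81]] · [[−1, −2], [1, 3]] = [[−114, −390], [65, 211]].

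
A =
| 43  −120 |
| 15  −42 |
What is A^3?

tr A = 1 and det A = −6, so the characteristic polynomial is λ² − (1)λ + (−6) with roots −2 and 3.
Eigenvectors give P = [[−8, 3], [−3, 1]] with P⁻¹ = [[1, −3], [3, −8]], and A = P·diag(−2, 3)·P⁻¹.
Then A^3 = P·diag(−8, 27)·P⁻¹ = [[64, 81], [24, 27]] · [[1, −3], [3, −8]] = [[307, −840], [105, −288]].

[[307, −840], [105, −288]]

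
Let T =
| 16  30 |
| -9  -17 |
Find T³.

[[46, 90], [-27, -53]]

tr T = -1 and det T = -2, so the characteristic polynomial is λ² − (-1)λ + (-2) with roots 1 and -2.
Eigenvectors give P = [[-2, -5], [1, 3]] with P⁻¹ = [[-3, -5], [1, 2]], and T = P·diag(1, -2)·P⁻¹.
Then T³ = P·diag(1, -8)·P⁻¹ = [[-2, 40], [1, -24]] · [[-3, -5], [1, 2]] = [[46, 90], [-27, -53]].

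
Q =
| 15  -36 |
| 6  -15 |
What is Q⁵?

tr Q = 0 and det Q = -9, so the characteristic polynomial is λ² − (0)λ + (-9) with roots -3 and 3.
Eigenvectors give P = [[-2, 3], [-1, 1]] with P⁻¹ = [[1, -3], [1, -2]], and Q = P·diag(-3, 3)·P⁻¹.
Then Q⁵ = P·diag(-243, 243)·P⁻¹ = [[486, 729], [243, 243]] · [[1, -3], [1, -2]] = [[1215, -2916], [486, -1215]].

[[1215, -2916], [486, -1215]]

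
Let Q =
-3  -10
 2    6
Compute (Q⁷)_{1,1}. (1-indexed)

-507

tr Q = 3 and det Q = 2, so the characteristic polynomial is λ² − (3)λ + (2) with roots 1 and 2.
Eigenvectors give P = [[5, -2], [-2, 1]] with P⁻¹ = [[1, 2], [2, 5]], and Q = P·diag(1, 2)·P⁻¹.
Then Q⁷ = P·diag(1, 128)·P⁻¹ = [[5, -256], [-2, 128]] · [[1, 2], [2, 5]] = [[-507, -1270], [254, 636]].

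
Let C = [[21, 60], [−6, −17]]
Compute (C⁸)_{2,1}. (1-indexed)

tr C = 4 and det C = 3, so the characteristic polynomial is λ² − (4)λ + (3) with roots 1 and 3.
Eigenvectors give P = [[−3, 10], [1, −3]] with P⁻¹ = [[3, 10], [1, 3]], and C = P·diag(1, 3)·P⁻¹.
Then C⁸ = P·diag(1, 6561)·P⁻¹ = [[−3, 65610], [1, −19683]] · [[3, 10], [1, 3]] = [[65601, 196800], [−19680, −59039]].

−19680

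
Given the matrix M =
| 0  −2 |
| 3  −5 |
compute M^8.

tr M = −5 and det M = 6, so the characteristic polynomial is λ² − (−5)λ + (6) with roots −2 and −3.
Eigenvectors give P = [[1, −2], [1, −3]] with P⁻¹ = [[3, −2], [1, −1]], and M = P·diag(−2, −3)·P⁻¹.
Then M^8 = P·diag(256, 6561)·P⁻¹ = [[256, −13122], [256, −19683]] · [[3, −2], [1, −1]] = [[−12354, 12610], [−18915, 19171]].

[[−12354, 12610], [−18915, 19171]]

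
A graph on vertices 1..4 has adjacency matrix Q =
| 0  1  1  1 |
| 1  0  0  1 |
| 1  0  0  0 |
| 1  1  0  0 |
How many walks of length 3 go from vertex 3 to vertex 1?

The number of length-3 walks from vertex 3 to vertex 1 is entry (3,1) of Q³, where Q is the adjacency matrix.
Q² = [[3, 1, 0, 1], [1, 2, 1, 1], [0, 1, 1, 1], [1, 1, 1, 2]]
Q³ = [[2, 4, 3, 4], [4, 2, 1, 3], [3, 1, 0, 1], [4, 3, 1, 2]]

3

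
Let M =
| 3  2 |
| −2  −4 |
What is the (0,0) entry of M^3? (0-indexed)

19

M^2 = [[5, −2], [2, 12]]
M^3 = [[19, 18], [−18, −44]]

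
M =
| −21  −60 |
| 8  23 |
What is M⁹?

[[−98421, −295260], [39368, 118103]]

tr M = 2 and det M = −3, so the characteristic polynomial is λ² − (2)λ + (−3) with roots 3 and −1.
Eigenvectors give P = [[5, 3], [−2, −1]] with P⁻¹ = [[−1, −3], [2, 5]], and M = P·diag(3, −1)·P⁻¹.
Then M⁹ = P·diag(19683, −1)·P⁻¹ = [[98415, −3], [−39366, 1]] · [[−1, −3], [2, 5]] = [[−98421, −295260], [39368, 118103]].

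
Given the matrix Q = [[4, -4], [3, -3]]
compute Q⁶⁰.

Q² = Q (a projection; rank 1, trace 1), so Q⁶⁰ = Q.

[[4, -4], [3, -3]]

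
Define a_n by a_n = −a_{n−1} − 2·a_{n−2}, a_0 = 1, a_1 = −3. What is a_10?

1

With companion matrix Q = [[−1, −2], [1, 0]], [a_n, a_{n−1}]ᵀ = Q·[a_{n−1}, a_{n−2}]ᵀ, so [a_10, a_9]ᵀ = Q⁹·[a_1, a_0]ᵀ.
Q⁹ = [[11, 34], [−17, −6]], giving [a_10, a_9]ᵀ = [[1], [45]].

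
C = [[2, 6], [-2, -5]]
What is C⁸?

[[-764, -1530], [510, 1021]]

tr C = -3 and det C = 2, so the characteristic polynomial is λ² − (-3)λ + (2) with roots -2 and -1.
Eigenvectors give P = [[-3, -2], [2, 1]] with P⁻¹ = [[1, 2], [-2, -3]], and C = P·diag(-2, -1)·P⁻¹.
Then C⁸ = P·diag(256, 1)·P⁻¹ = [[-768, -2], [512, 1]] · [[1, 2], [-2, -3]] = [[-764, -1530], [510, 1021]].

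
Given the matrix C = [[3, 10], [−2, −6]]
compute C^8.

tr C = −3 and det C = 2, so the characteristic polynomial is λ² − (−3)λ + (2) with roots −2 and −1.
Eigenvectors give P = [[−2, 5], [1, −2]] with P⁻¹ = [[2, 5], [1, 2]], and C = P·diag(−2, −1)·P⁻¹.
Then C^8 = P·diag(256, 1)·P⁻¹ = [[−512, 5], [256, −2]] · [[2, 5], [1, 2]] = [[−1019, −2550], [510, 1276]].

[[−1019, −2550], [510, 1276]]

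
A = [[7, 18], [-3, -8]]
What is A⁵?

tr A = -1 and det A = -2, so the characteristic polynomial is λ² − (-1)λ + (-2) with roots -2 and 1.
Eigenvectors give P = [[-2, -3], [1, 1]] with P⁻¹ = [[1, 3], [-1, -2]], and A = P·diag(-2, 1)·P⁻¹.
Then A⁵ = P·diag(-32, 1)·P⁻¹ = [[64, -3], [-32, 1]] · [[1, 3], [-1, -2]] = [[67, 198], [-33, -98]].

[[67, 198], [-33, -98]]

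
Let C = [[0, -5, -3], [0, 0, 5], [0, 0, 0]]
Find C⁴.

[[0, 0, 0], [0, 0, 0], [0, 0, 0]]

C is strictly triangular, hence nilpotent: C³ = 0, so C⁴ = 0.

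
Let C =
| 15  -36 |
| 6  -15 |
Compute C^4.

[[81, 0], [0, 81]]

tr C = 0 and det C = -9, so the characteristic polynomial is λ² − (0)λ + (-9) with roots -3 and 3.
Eigenvectors give P = [[-2, 3], [-1, 1]] with P⁻¹ = [[1, -3], [1, -2]], and C = P·diag(-3, 3)·P⁻¹.
Then C^4 = P·diag(81, 81)·P⁻¹ = [[-162, 243], [-81, 81]] · [[1, -3], [1, -2]] = [[81, 0], [0, 81]].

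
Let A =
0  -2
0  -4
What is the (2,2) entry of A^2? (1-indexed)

16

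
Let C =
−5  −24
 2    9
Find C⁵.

[[−725, −2904], [242, 969]]

tr C = 4 and det C = 3, so the characteristic polynomial is λ² − (4)λ + (3) with roots 1 and 3.
Eigenvectors give P = [[4, −3], [−1, 1]] with P⁻¹ = [[1, 3], [1, 4]], and C = P·diag(1, 3)·P⁻¹.
Then C⁵ = P·diag(1, 243)·P⁻¹ = [[4, −729], [−1, 243]] · [[1, 3], [1, 4]] = [[−725, −2904], [242, 969]].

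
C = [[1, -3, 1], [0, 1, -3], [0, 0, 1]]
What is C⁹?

[[1, -27, 333], [0, 1, -27], [0, 0, 1]]

C = I + N where N = [[0, -3, 1], [0, 0, -3], [0, 0, 0]] is strictly upper-triangular, so N³ = 0.
(I + N)⁹ = I + 9·N + 36·N² = [[1, -27, 333], [0, 1, -27], [0, 0, 1]].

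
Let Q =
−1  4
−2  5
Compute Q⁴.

[[−79, 160], [−80, 161]]

tr Q = 4 and det Q = 3, so the characteristic polynomial is λ² − (4)λ + (3) with roots 3 and 1.
Eigenvectors give P = [[1, 2], [1, 1]] with P⁻¹ = [[−1, 2], [1, −1]], and Q = P·diag(3, 1)·P⁻¹.
Then Q⁴ = P·diag(81, 1)·P⁻¹ = [[81, 2], [81, 1]] · [[−1, 2], [1, −1]] = [[−79, 160], [−80, 161]].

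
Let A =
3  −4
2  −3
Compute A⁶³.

A² = I (check: tr A = 0 and det A = −1), so A⁶³ = A since 63 is odd.

[[3, −4], [2, −3]]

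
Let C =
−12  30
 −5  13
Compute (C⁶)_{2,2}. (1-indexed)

tr C = 1 and det C = −6, so the characteristic polynomial is λ² − (1)λ + (−6) with roots 3 and −2.
Eigenvectors give P = [[2, 3], [1, 1]] with P⁻¹ = [[−1, 3], [1, −2]], and C = P·diag(3, −2)·P⁻¹.
Then C⁶ = P·diag(729, 64)·P⁻¹ = [[1458, 192], [729, 64]] · [[−1, 3], [1, −2]] = [[−1266, 3990], [−665, 2059]].

2059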